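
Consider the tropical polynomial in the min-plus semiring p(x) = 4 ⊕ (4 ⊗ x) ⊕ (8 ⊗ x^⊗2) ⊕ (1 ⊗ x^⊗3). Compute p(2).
p(2) = 4

A tropical monomial a ⊗ x^⊗i evaluates to a + i · x. Evaluating each term at x = 2:
  Term 0 contributes 4 + 0 · 2 = 4
  Term 1 contributes 4 + 1 · 2 = 6
  Term 2 contributes 8 + 2 · 2 = 12
  Term 3 contributes 1 + 3 · 2 = 7
p(2) = ⊕ of these = min[4, 6, 12, 7] = 4.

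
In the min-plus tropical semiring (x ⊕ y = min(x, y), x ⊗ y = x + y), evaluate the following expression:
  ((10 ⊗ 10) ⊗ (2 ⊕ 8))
((10 ⊗ 10) ⊗ (2 ⊕ 8)) = 22

Expand innermost to outermost. Recall ⊕ takes the minimum of its arguments and ⊗ takes their sum. Working out the expression ((10 ⊗ 10) ⊗ (2 ⊕ 8)) gives 22.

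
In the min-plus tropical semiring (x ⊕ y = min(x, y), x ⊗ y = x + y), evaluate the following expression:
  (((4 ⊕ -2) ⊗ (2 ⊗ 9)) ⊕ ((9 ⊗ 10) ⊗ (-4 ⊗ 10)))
(((4 ⊕ -2) ⊗ (2 ⊗ 9)) ⊕ ((9 ⊗ 10) ⊗ (-4 ⊗ 10))) = 9

Expand innermost to outermost. Recall ⊕ takes the minimum of its arguments and ⊗ takes their sum. Working out the expression (((4 ⊕ -2) ⊗ (2 ⊗ 9)) ⊕ ((9 ⊗ 10) ⊗ (-4 ⊗ 10))) gives 9.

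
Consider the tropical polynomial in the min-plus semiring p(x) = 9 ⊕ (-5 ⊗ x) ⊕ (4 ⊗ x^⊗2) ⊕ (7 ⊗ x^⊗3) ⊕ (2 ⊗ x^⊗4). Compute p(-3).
p(-3) = -10

A tropical monomial a ⊗ x^⊗i evaluates to a + i · x. Evaluating each term at x = -3:
  Term 0 contributes 9 + 0 · -3 = 9
  Term 1 contributes -5 + 1 · -3 = -8
  Term 2 contributes 4 + 2 · -3 = -2
  Term 3 contributes 7 + 3 · -3 = -2
  Term 4 contributes 2 + 4 · -3 = -10
p(-3) = ⊕ of these = min[9, -8, -2, -2, -10] = -10.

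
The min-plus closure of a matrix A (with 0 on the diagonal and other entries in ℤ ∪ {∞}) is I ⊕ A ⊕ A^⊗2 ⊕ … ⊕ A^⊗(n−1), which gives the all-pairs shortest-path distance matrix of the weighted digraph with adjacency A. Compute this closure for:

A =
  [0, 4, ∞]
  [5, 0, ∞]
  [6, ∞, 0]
Closure =
  [0, 4, ∞]
  [5, 0, ∞]
  [6, 10, 0]

This is the Floyd-Warshall all-pairs shortest-path computation. For each intermediate vertex k = 0, 1, …, 2, update dist[i][j] ← min(dist[i][j], dist[i][k] + dist[k][j]). The final matrix gives, for each (i, j), the minimum total weight of any directed path from i to j (possibly empty when i = j).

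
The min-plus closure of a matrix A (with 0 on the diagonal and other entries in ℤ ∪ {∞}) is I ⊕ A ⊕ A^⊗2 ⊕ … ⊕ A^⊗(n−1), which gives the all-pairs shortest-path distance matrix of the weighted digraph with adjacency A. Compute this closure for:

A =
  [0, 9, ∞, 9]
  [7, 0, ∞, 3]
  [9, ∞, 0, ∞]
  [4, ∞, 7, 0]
Closure =
  [0, 9, 16, 9]
  [7, 0, 10, 3]
  [9, 18, 0, 18]
  [4, 13, 7, 0]

This is the Floyd-Warshall all-pairs shortest-path computation. For each intermediate vertex k = 0, 1, …, 3, update dist[i][j] ← min(dist[i][j], dist[i][k] + dist[k][j]). The final matrix gives, for each (i, j), the minimum total weight of any directed path from i to j (possibly empty when i = j).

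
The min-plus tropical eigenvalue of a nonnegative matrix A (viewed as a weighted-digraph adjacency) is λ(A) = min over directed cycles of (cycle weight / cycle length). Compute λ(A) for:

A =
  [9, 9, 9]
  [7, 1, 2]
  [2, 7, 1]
λ(A) = 1

Enumerate directed cycles and compute their means (weight / length). Sample:
  cycle 0 → 0: weight = 9, length = 1, mean = 9/1 ≈ 9.000
  cycle 1 → 1: weight = 1, length = 1, mean = 1/1 ≈ 1.000
  cycle 2 → 2: weight = 1, length = 1, mean = 1/1 ≈ 1.000
  cycle 0 → 1 → 0: weight = 16, length = 2, mean = 16/2 ≈ 8.000
  cycle 0 → 2 → 0: weight = 11, length = 2, mean = 11/2 ≈ 5.500
  cycle 1 → 0 → 1: weight = 16, length = 2, mean = 16/2 ≈ 8.000
Minimum mean = 1.000, attained e.g. along the cycle 1 → 1 with weight 1 and length 1. So λ(A) = 1/1 = 1.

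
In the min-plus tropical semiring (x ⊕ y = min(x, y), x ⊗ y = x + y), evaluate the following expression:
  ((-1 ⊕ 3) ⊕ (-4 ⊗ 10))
((-1 ⊕ 3) ⊕ (-4 ⊗ 10)) = -1

Expand innermost to outermost. Recall ⊕ takes the minimum of its arguments and ⊗ takes their sum. Working out the expression ((-1 ⊕ 3) ⊕ (-4 ⊗ 10)) gives -1.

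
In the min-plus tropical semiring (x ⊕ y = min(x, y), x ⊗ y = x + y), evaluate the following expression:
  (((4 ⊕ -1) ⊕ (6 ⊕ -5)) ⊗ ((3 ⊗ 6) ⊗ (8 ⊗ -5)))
(((4 ⊕ -1) ⊕ (6 ⊕ -5)) ⊗ ((3 ⊗ 6) ⊗ (8 ⊗ -5))) = 7

Expand innermost to outermost. Recall ⊕ takes the minimum of its arguments and ⊗ takes their sum. Working out the expression (((4 ⊕ -1) ⊕ (6 ⊕ -5)) ⊗ ((3 ⊗ 6) ⊗ (8 ⊗ -5))) gives 7.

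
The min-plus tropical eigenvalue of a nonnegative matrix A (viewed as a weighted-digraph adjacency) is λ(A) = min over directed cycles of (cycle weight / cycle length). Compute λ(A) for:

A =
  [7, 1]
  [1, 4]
λ(A) = 1

Enumerate directed cycles and compute their means (weight / length). Sample:
  cycle 0 → 0: weight = 7, length = 1, mean = 7/1 ≈ 7.000
  cycle 1 → 1: weight = 4, length = 1, mean = 4/1 ≈ 4.000
  cycle 0 → 1 → 0: weight = 2, length = 2, mean = 2/2 ≈ 1.000
  cycle 1 → 0 → 1: weight = 2, length = 2, mean = 2/2 ≈ 1.000
Minimum mean = 1.000, attained e.g. along the cycle 0 → 1 → 0 with weight 2 and length 2. So λ(A) = 2/2 = 1.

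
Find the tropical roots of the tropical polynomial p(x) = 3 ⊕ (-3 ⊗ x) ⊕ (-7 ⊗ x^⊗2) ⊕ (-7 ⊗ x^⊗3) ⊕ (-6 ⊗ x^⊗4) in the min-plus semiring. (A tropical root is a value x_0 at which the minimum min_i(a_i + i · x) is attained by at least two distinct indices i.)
Roots: {-1, 0, 4, 6}

Each tropical root is a break point of the lower envelope of the lines y = a_i + i · x (there are 5 lines, with slopes 0, 1, ..., 4). Only the lines that attain the minimum somewhere contribute to roots; other lines are dominated. Here the surviving (envelope) indices are i = 4, i = 3, i = 2, i = 1, i = 0.
Intersections between consecutive envelope lines give the roots: for adjacent envelope indices i < j the intersection is x = (a_i − a_j) / (j − i). Reading off the sorted break points: {-1, 0, 4, 6}.
Verification: at each break x_0, at least two indices attain the minimum of min_i(a_i + i · x_0).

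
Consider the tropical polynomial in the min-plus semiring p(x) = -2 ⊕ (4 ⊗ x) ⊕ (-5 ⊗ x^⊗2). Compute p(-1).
p(-1) = -7

A tropical monomial a ⊗ x^⊗i evaluates to a + i · x. Evaluating each term at x = -1:
  Term 0 contributes -2 + 0 · -1 = -2
  Term 1 contributes 4 + 1 · -1 = 3
  Term 2 contributes -5 + 2 · -1 = -7
p(-1) = ⊕ of these = min[-2, 3, -7] = -7.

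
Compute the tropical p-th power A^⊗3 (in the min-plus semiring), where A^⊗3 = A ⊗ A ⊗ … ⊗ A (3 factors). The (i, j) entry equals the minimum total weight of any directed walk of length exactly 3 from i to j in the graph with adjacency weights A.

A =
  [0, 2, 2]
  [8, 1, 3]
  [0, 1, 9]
A^⊗3 =
  [0, 2, 2]
  [3, 3, 5]
  [0, 2, 2]

Each entry (A^⊗3)_ij equals the minimum over all length-3 walks i = v_0 → v_1 → … → v_3 = j of Σ_t A[v_t][v_{t+1}]. For example, for (i, j) = (0, 2) we minimise over 9 possible intermediate vertex sequences; the minimum is 2, attained along the walk 0 → 0 → 0 → 2.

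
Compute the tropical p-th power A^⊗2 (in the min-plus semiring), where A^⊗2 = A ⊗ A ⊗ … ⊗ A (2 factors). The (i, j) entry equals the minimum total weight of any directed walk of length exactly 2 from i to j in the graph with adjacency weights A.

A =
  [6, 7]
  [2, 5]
A^⊗2 =
  [9, 12]
  [7, 9]

Each entry (A^⊗2)_ij equals the minimum over all length-2 walks i = v_0 → v_1 → … → v_2 = j of Σ_t A[v_t][v_{t+1}]. For example, for (i, j) = (0, 1) we minimise over 2 possible intermediate vertex sequences; the minimum is 12, attained along the walk 0 → 1 → 1.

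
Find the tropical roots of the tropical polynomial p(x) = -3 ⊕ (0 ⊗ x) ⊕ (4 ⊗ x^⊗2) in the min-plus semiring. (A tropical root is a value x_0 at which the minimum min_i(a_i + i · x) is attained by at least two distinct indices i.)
Roots: {-4, -3}

Each tropical root is a break point of the lower envelope of the lines y = a_i + i · x (there are 3 lines, with slopes 0, 1, ..., 2). Only the lines that attain the minimum somewhere contribute to roots; other lines are dominated. Here the surviving (envelope) indices are i = 2, i = 1, i = 0.
Intersections between consecutive envelope lines give the roots: for adjacent envelope indices i < j the intersection is x = (a_i − a_j) / (j − i). Reading off the sorted break points: {-4, -3}.
Verification: at each break x_0, at least two indices attain the minimum of min_i(a_i + i · x_0).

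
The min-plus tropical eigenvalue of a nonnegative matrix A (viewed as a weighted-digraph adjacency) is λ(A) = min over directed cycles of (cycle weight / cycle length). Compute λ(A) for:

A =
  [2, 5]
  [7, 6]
λ(A) = 2

Enumerate directed cycles and compute their means (weight / length). Sample:
  cycle 0 → 0: weight = 2, length = 1, mean = 2/1 ≈ 2.000
  cycle 1 → 1: weight = 6, length = 1, mean = 6/1 ≈ 6.000
  cycle 0 → 1 → 0: weight = 12, length = 2, mean = 12/2 ≈ 6.000
  cycle 1 → 0 → 1: weight = 12, length = 2, mean = 12/2 ≈ 6.000
Minimum mean = 2.000, attained e.g. along the cycle 0 → 0 with weight 2 and length 1. So λ(A) = 2/1 = 2.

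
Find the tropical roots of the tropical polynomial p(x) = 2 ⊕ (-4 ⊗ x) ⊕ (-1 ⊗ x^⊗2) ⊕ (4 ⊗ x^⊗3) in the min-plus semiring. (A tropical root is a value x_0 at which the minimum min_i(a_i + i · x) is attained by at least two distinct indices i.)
Roots: {-5, -3, 6}

Each tropical root is a break point of the lower envelope of the lines y = a_i + i · x (there are 4 lines, with slopes 0, 1, ..., 3). Only the lines that attain the minimum somewhere contribute to roots; other lines are dominated. Here the surviving (envelope) indices are i = 3, i = 2, i = 1, i = 0.
Intersections between consecutive envelope lines give the roots: for adjacent envelope indices i < j the intersection is x = (a_i − a_j) / (j − i). Reading off the sorted break points: {-5, -3, 6}.
Verification: at each break x_0, at least two indices attain the minimum of min_i(a_i + i · x_0).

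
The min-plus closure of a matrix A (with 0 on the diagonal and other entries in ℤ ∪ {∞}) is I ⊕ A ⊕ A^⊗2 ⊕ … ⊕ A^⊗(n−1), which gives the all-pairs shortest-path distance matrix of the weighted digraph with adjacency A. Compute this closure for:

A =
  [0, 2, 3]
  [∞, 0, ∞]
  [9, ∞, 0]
Closure =
  [0, 2, 3]
  [∞, 0, ∞]
  [9, 11, 0]

This is the Floyd-Warshall all-pairs shortest-path computation. For each intermediate vertex k = 0, 1, …, 2, update dist[i][j] ← min(dist[i][j], dist[i][k] + dist[k][j]). The final matrix gives, for each (i, j), the minimum total weight of any directed path from i to j (possibly empty when i = j).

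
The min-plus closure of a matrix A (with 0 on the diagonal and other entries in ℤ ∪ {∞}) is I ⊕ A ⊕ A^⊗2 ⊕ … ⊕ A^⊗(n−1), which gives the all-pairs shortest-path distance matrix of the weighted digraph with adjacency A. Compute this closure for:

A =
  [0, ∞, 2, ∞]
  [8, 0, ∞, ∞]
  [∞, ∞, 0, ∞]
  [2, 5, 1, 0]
Closure =
  [0, ∞, 2, ∞]
  [8, 0, 10, ∞]
  [∞, ∞, 0, ∞]
  [2, 5, 1, 0]

This is the Floyd-Warshall all-pairs shortest-path computation. For each intermediate vertex k = 0, 1, …, 3, update dist[i][j] ← min(dist[i][j], dist[i][k] + dist[k][j]). The final matrix gives, for each (i, j), the minimum total weight of any directed path from i to j (possibly empty when i = j).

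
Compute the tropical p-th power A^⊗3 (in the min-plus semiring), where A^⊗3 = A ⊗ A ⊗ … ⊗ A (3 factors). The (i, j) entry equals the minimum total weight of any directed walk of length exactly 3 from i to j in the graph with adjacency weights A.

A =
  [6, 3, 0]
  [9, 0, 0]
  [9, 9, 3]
A^⊗3 =
  [12, 3, 3]
  [9, 0, 0]
  [15, 9, 9]

Each entry (A^⊗3)_ij equals the minimum over all length-3 walks i = v_0 → v_1 → … → v_3 = j of Σ_t A[v_t][v_{t+1}]. For example, for (i, j) = (0, 2) we minimise over 9 possible intermediate vertex sequences; the minimum is 3, attained along the walk 0 → 1 → 1 → 2.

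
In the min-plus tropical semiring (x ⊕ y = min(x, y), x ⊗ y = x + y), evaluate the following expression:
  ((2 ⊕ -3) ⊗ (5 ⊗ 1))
((2 ⊕ -3) ⊗ (5 ⊗ 1)) = 3

Expand innermost to outermost. Recall ⊕ takes the minimum of its arguments and ⊗ takes their sum. Working out the expression ((2 ⊕ -3) ⊗ (5 ⊗ 1)) gives 3.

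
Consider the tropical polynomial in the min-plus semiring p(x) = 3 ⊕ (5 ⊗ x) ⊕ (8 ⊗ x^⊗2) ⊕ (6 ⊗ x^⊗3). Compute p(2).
p(2) = 3

A tropical monomial a ⊗ x^⊗i evaluates to a + i · x. Evaluating each term at x = 2:
  Term 0 contributes 3 + 0 · 2 = 3
  Term 1 contributes 5 + 1 · 2 = 7
  Term 2 contributes 8 + 2 · 2 = 12
  Term 3 contributes 6 + 3 · 2 = 12
p(2) = ⊕ of these = min[3, 7, 12, 12] = 3.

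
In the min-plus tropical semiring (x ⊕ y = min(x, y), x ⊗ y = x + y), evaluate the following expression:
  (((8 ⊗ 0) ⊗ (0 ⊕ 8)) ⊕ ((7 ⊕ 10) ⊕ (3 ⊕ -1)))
(((8 ⊗ 0) ⊗ (0 ⊕ 8)) ⊕ ((7 ⊕ 10) ⊕ (3 ⊕ -1))) = -1

Expand innermost to outermost. Recall ⊕ takes the minimum of its arguments and ⊗ takes their sum. Working out the expression (((8 ⊗ 0) ⊗ (0 ⊕ 8)) ⊕ ((7 ⊕ 10) ⊕ (3 ⊕ -1))) gives -1.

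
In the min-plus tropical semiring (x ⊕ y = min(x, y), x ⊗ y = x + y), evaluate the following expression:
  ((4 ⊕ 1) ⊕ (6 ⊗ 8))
((4 ⊕ 1) ⊕ (6 ⊗ 8)) = 1

Expand innermost to outermost. Recall ⊕ takes the minimum of its arguments and ⊗ takes their sum. Working out the expression ((4 ⊕ 1) ⊕ (6 ⊗ 8)) gives 1.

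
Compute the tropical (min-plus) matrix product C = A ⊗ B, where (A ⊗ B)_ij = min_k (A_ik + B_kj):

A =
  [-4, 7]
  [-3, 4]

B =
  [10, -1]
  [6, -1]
A ⊗ B =
  [6, -5]
  [7, -4]

Apply the min-plus product entry-by-entry:
  C[0][0] = min over k of (A[0][0] + B[0][0] = -4 + 10 = 6, A[0][1] + B[1][0] = 7 + 6 = 13) = 6 (attained at k = 0)
  C[0][1] = min over k of (A[0][0] + B[0][1] = -4 + -1 = -5, A[0][1] + B[1][1] = 7 + -1 = 6) = -5 (attained at k = 0)
  C[1][0] = min over k of (A[1][0] + B[0][0] = -3 + 10 = 7, A[1][1] + B[1][0] = 4 + 6 = 10) = 7 (attained at k = 0)
  C[1][1] = min over k of (A[1][0] + B[0][1] = -3 + -1 = -4, A[1][1] + B[1][1] = 4 + -1 = 3) = -4 (attained at k = 0)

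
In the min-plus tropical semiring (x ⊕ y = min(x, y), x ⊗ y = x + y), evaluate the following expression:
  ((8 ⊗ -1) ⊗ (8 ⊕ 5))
((8 ⊗ -1) ⊗ (8 ⊕ 5)) = 12

Expand innermost to outermost. Recall ⊕ takes the minimum of its arguments and ⊗ takes their sum. Working out the expression ((8 ⊗ -1) ⊗ (8 ⊕ 5)) gives 12.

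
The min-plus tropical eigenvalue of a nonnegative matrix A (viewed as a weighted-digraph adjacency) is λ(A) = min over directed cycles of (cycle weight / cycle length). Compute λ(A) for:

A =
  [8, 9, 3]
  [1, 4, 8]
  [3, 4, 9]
λ(A) = 8/3

Enumerate directed cycles and compute their means (weight / length). Sample:
  cycle 0 → 0: weight = 8, length = 1, mean = 8/1 ≈ 8.000
  cycle 1 → 1: weight = 4, length = 1, mean = 4/1 ≈ 4.000
  cycle 2 → 2: weight = 9, length = 1, mean = 9/1 ≈ 9.000
  cycle 0 → 1 → 0: weight = 10, length = 2, mean = 10/2 ≈ 5.000
  cycle 0 → 2 → 0: weight = 6, length = 2, mean = 6/2 ≈ 3.000
  cycle 1 → 0 → 1: weight = 10, length = 2, mean = 10/2 ≈ 5.000
Minimum mean = 2.667, attained e.g. along the cycle 0 → 2 → 1 → 0 with weight 8 and length 3. So λ(A) = 8/3 = 8/3.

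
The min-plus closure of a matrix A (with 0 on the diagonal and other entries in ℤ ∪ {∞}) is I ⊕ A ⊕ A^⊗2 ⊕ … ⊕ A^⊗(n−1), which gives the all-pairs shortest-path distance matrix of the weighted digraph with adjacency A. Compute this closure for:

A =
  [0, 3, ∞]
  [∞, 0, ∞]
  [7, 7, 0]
Closure =
  [0, 3, ∞]
  [∞, 0, ∞]
  [7, 7, 0]

This is the Floyd-Warshall all-pairs shortest-path computation. For each intermediate vertex k = 0, 1, …, 2, update dist[i][j] ← min(dist[i][j], dist[i][k] + dist[k][j]). The final matrix gives, for each (i, j), the minimum total weight of any directed path from i to j (possibly empty when i = j).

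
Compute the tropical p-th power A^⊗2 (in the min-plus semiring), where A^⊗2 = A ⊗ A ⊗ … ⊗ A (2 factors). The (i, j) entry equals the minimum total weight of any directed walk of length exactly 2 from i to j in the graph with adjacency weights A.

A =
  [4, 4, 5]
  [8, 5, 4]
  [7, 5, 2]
A^⊗2 =
  [8, 8, 7]
  [11, 9, 6]
  [9, 7, 4]

Each entry (A^⊗2)_ij equals the minimum over all length-2 walks i = v_0 → v_1 → … → v_2 = j of Σ_t A[v_t][v_{t+1}]. For example, for (i, j) = (0, 2) we minimise over 3 possible intermediate vertex sequences; the minimum is 7, attained along the walk 0 → 2 → 2.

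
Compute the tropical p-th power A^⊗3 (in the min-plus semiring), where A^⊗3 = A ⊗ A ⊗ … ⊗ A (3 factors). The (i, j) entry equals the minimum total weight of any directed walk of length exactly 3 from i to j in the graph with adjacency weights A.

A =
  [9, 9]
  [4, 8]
A^⊗3 =
  [21, 22]
  [17, 21]

Each entry (A^⊗3)_ij equals the minimum over all length-3 walks i = v_0 → v_1 → … → v_3 = j of Σ_t A[v_t][v_{t+1}]. For example, for (i, j) = (0, 1) we minimise over 4 possible intermediate vertex sequences; the minimum is 22, attained along the walk 0 → 1 → 0 → 1.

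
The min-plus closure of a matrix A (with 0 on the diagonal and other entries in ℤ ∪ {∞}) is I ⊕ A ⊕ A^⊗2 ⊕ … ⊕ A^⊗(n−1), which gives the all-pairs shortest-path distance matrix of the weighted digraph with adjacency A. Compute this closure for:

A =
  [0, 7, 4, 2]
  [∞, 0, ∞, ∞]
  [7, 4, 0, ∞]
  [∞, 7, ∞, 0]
Closure =
  [0, 7, 4, 2]
  [∞, 0, ∞, ∞]
  [7, 4, 0, 9]
  [∞, 7, ∞, 0]

This is the Floyd-Warshall all-pairs shortest-path computation. For each intermediate vertex k = 0, 1, …, 3, update dist[i][j] ← min(dist[i][j], dist[i][k] + dist[k][j]). The final matrix gives, for each (i, j), the minimum total weight of any directed path from i to j (possibly empty when i = j).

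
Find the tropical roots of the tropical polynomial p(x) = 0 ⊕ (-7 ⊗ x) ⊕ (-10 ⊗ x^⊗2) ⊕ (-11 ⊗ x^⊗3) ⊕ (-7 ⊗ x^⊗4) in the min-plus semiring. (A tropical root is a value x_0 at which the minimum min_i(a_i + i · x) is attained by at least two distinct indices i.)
Roots: {-4, 1, 3, 7}

Each tropical root is a break point of the lower envelope of the lines y = a_i + i · x (there are 5 lines, with slopes 0, 1, ..., 4). Only the lines that attain the minimum somewhere contribute to roots; other lines are dominated. Here the surviving (envelope) indices are i = 4, i = 3, i = 2, i = 1, i = 0.
Intersections between consecutive envelope lines give the roots: for adjacent envelope indices i < j the intersection is x = (a_i − a_j) / (j − i). Reading off the sorted break points: {-4, 1, 3, 7}.
Verification: at each break x_0, at least two indices attain the minimum of min_i(a_i + i · x_0).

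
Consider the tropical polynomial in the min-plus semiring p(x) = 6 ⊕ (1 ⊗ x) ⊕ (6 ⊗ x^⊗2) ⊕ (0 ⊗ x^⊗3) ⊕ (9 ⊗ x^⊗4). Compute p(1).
p(1) = 2

A tropical monomial a ⊗ x^⊗i evaluates to a + i · x. Evaluating each term at x = 1:
  Term 0 contributes 6 + 0 · 1 = 6
  Term 1 contributes 1 + 1 · 1 = 2
  Term 2 contributes 6 + 2 · 1 = 8
  Term 3 contributes 0 + 3 · 1 = 3
  Term 4 contributes 9 + 4 · 1 = 13
p(1) = ⊕ of these = min[6, 2, 8, 3, 13] = 2.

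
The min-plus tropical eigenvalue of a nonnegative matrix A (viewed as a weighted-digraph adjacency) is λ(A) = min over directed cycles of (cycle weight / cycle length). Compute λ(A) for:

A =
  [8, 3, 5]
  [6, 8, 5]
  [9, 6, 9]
λ(A) = 9/2

Enumerate directed cycles and compute their means (weight / length). Sample:
  cycle 0 → 0: weight = 8, length = 1, mean = 8/1 ≈ 8.000
  cycle 1 → 1: weight = 8, length = 1, mean = 8/1 ≈ 8.000
  cycle 2 → 2: weight = 9, length = 1, mean = 9/1 ≈ 9.000
  cycle 0 → 1 → 0: weight = 9, length = 2, mean = 9/2 ≈ 4.500
  cycle 0 → 2 → 0: weight = 14, length = 2, mean = 14/2 ≈ 7.000
  cycle 1 → 0 → 1: weight = 9, length = 2, mean = 9/2 ≈ 4.500
Minimum mean = 4.500, attained e.g. along the cycle 0 → 1 → 0 with weight 9 and length 2. So λ(A) = 9/2 = 9/2.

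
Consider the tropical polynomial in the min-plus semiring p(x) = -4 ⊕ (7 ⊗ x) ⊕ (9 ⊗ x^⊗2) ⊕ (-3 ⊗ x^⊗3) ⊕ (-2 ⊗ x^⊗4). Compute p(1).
p(1) = -4

A tropical monomial a ⊗ x^⊗i evaluates to a + i · x. Evaluating each term at x = 1:
  Term 0 contributes -4 + 0 · 1 = -4
  Term 1 contributes 7 + 1 · 1 = 8
  Term 2 contributes 9 + 2 · 1 = 11
  Term 3 contributes -3 + 3 · 1 = 0
  Term 4 contributes -2 + 4 · 1 = 2
p(1) = ⊕ of these = min[-4, 8, 11, 0, 2] = -4.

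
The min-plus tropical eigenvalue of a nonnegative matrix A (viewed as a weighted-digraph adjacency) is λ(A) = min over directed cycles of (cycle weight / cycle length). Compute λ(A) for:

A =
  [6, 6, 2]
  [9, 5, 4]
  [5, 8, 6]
λ(A) = 7/2

Enumerate directed cycles and compute their means (weight / length). Sample:
  cycle 0 → 0: weight = 6, length = 1, mean = 6/1 ≈ 6.000
  cycle 1 → 1: weight = 5, length = 1, mean = 5/1 ≈ 5.000
  cycle 2 → 2: weight = 6, length = 1, mean = 6/1 ≈ 6.000
  cycle 0 → 1 → 0: weight = 15, length = 2, mean = 15/2 ≈ 7.500
  cycle 0 → 2 → 0: weight = 7, length = 2, mean = 7/2 ≈ 3.500
  cycle 1 → 0 → 1: weight = 15, length = 2, mean = 15/2 ≈ 7.500
Minimum mean = 3.500, attained e.g. along the cycle 0 → 2 → 0 with weight 7 and length 2. So λ(A) = 7/2 = 7/2.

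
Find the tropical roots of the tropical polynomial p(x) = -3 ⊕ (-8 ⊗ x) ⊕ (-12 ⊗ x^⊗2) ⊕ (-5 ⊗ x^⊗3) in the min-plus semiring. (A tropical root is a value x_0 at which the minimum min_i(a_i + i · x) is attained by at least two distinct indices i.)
Roots: {-7, 4, 5}

Each tropical root is a break point of the lower envelope of the lines y = a_i + i · x (there are 4 lines, with slopes 0, 1, ..., 3). Only the lines that attain the minimum somewhere contribute to roots; other lines are dominated. Here the surviving (envelope) indices are i = 3, i = 2, i = 1, i = 0.
Intersections between consecutive envelope lines give the roots: for adjacent envelope indices i < j the intersection is x = (a_i − a_j) / (j − i). Reading off the sorted break points: {-7, 4, 5}.
Verification: at each break x_0, at least two indices attain the minimum of min_i(a_i + i · x_0).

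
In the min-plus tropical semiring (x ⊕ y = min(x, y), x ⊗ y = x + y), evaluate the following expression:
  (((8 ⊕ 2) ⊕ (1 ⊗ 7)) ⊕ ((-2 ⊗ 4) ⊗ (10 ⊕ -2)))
(((8 ⊕ 2) ⊕ (1 ⊗ 7)) ⊕ ((-2 ⊗ 4) ⊗ (10 ⊕ -2))) = 0

Expand innermost to outermost. Recall ⊕ takes the minimum of its arguments and ⊗ takes their sum. Working out the expression (((8 ⊕ 2) ⊕ (1 ⊗ 7)) ⊕ ((-2 ⊗ 4) ⊗ (10 ⊕ -2))) gives 0.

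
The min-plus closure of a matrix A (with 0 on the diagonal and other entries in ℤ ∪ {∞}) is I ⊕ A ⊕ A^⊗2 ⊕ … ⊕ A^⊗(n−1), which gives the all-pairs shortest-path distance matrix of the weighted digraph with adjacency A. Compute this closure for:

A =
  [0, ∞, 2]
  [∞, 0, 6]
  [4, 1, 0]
Closure =
  [0, 3, 2]
  [10, 0, 6]
  [4, 1, 0]

This is the Floyd-Warshall all-pairs shortest-path computation. For each intermediate vertex k = 0, 1, …, 2, update dist[i][j] ← min(dist[i][j], dist[i][k] + dist[k][j]). The final matrix gives, for each (i, j), the minimum total weight of any directed path from i to j (possibly empty when i = j).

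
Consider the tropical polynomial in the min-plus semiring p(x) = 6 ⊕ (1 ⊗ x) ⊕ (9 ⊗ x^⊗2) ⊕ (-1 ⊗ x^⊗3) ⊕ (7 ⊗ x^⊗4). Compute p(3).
p(3) = 4

A tropical monomial a ⊗ x^⊗i evaluates to a + i · x. Evaluating each term at x = 3:
  Term 0 contributes 6 + 0 · 3 = 6
  Term 1 contributes 1 + 1 · 3 = 4
  Term 2 contributes 9 + 2 · 3 = 15
  Term 3 contributes -1 + 3 · 3 = 8
  Term 4 contributes 7 + 4 · 3 = 19
p(3) = ⊕ of these = min[6, 4, 15, 8, 19] = 4.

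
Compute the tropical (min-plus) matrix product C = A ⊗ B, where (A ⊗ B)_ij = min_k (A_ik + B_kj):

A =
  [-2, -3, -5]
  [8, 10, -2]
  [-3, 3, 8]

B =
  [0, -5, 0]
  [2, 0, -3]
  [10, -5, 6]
A ⊗ B =
  [-2, -10, -6]
  [8, -7, 4]
  [-3, -8, -3]

Apply the min-plus product entry-by-entry:
  C[0][0] = min over k of (A[0][0] + B[0][0] = -2 + 0 = -2, A[0][1] + B[1][0] = -3 + 2 = -1, A[0][2] + B[2][0] = -5 + 10 = 5) = -2 (attained at k = 0)
  C[0][1] = min over k of (A[0][0] + B[0][1] = -2 + -5 = -7, A[0][1] + B[1][1] = -3 + 0 = -3, A[0][2] + B[2][1] = -5 + -5 = -10) = -10 (attained at k = 2)
  C[0][2] = min over k of (A[0][0] + B[0][2] = -2 + 0 = -2, A[0][1] + B[1][2] = -3 + -3 = -6, A[0][2] + B[2][2] = -5 + 6 = 1) = -6 (attained at k = 1)
  C[1][0] = min over k of (A[1][0] + B[0][0] = 8 + 0 = 8, A[1][1] + B[1][0] = 10 + 2 = 12, A[1][2] + B[2][0] = -2 + 10 = 8) = 8 (attained at k = 0)
  C[1][1] = min over k of (A[1][0] + B[0][1] = 8 + -5 = 3, A[1][1] + B[1][1] = 10 + 0 = 10, A[1][2] + B[2][1] = -2 + -5 = -7) = -7 (attained at k = 2)
  C[1][2] = min over k of (A[1][0] + B[0][2] = 8 + 0 = 8, A[1][1] + B[1][2] = 10 + -3 = 7, A[1][2] + B[2][2] = -2 + 6 = 4) = 4 (attained at k = 2)
  C[2][0] = min over k of (A[2][0] + B[0][0] = -3 + 0 = -3, A[2][1] + B[1][0] = 3 + 2 = 5, A[2][2] + B[2][0] = 8 + 10 = 18) = -3 (attained at k = 0)
  C[2][1] = min over k of (A[2][0] + B[0][1] = -3 + -5 = -8, A[2][1] + B[1][1] = 3 + 0 = 3, A[2][2] + B[2][1] = 8 + -5 = 3) = -8 (attained at k = 0)
  C[2][2] = min over k of (A[2][0] + B[0][2] = -3 + 0 = -3, A[2][1] + B[1][2] = 3 + -3 = 0, A[2][2] + B[2][2] = 8 + 6 = 14) = -3 (attained at k = 0)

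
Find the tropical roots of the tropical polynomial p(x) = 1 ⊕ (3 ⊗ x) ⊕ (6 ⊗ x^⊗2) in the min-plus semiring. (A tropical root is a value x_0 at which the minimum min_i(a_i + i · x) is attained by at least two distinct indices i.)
Roots: {-3, -2}

Each tropical root is a break point of the lower envelope of the lines y = a_i + i · x (there are 3 lines, with slopes 0, 1, ..., 2). Only the lines that attain the minimum somewhere contribute to roots; other lines are dominated. Here the surviving (envelope) indices are i = 2, i = 1, i = 0.
Intersections between consecutive envelope lines give the roots: for adjacent envelope indices i < j the intersection is x = (a_i − a_j) / (j − i). Reading off the sorted break points: {-3, -2}.
Verification: at each break x_0, at least two indices attain the minimum of min_i(a_i + i · x_0).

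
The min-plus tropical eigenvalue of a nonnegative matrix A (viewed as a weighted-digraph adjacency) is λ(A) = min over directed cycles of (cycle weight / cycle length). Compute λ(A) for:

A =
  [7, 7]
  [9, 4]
λ(A) = 4

Enumerate directed cycles and compute their means (weight / length). Sample:
  cycle 0 → 0: weight = 7, length = 1, mean = 7/1 ≈ 7.000
  cycle 1 → 1: weight = 4, length = 1, mean = 4/1 ≈ 4.000
  cycle 0 → 1 → 0: weight = 16, length = 2, mean = 16/2 ≈ 8.000
  cycle 1 → 0 → 1: weight = 16, length = 2, mean = 16/2 ≈ 8.000
Minimum mean = 4.000, attained e.g. along the cycle 1 → 1 with weight 4 and length 1. So λ(A) = 4/1 = 4.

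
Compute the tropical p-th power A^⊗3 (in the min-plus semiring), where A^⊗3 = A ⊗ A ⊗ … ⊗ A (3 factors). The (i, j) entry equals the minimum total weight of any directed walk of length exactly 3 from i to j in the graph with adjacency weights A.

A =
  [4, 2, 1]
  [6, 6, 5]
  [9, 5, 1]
A^⊗3 =
  [11, 7, 3]
  [14, 11, 7]
  [11, 7, 3]

Each entry (A^⊗3)_ij equals the minimum over all length-3 walks i = v_0 → v_1 → … → v_3 = j of Σ_t A[v_t][v_{t+1}]. For example, for (i, j) = (0, 2) we minimise over 9 possible intermediate vertex sequences; the minimum is 3, attained along the walk 0 → 2 → 2 → 2.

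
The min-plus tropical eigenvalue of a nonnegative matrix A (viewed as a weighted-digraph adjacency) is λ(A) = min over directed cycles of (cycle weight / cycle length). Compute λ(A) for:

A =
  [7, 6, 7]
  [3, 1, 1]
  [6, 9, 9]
λ(A) = 1

Enumerate directed cycles and compute their means (weight / length). Sample:
  cycle 0 → 0: weight = 7, length = 1, mean = 7/1 ≈ 7.000
  cycle 1 → 1: weight = 1, length = 1, mean = 1/1 ≈ 1.000
  cycle 2 → 2: weight = 9, length = 1, mean = 9/1 ≈ 9.000
  cycle 0 → 1 → 0: weight = 9, length = 2, mean = 9/2 ≈ 4.500
  cycle 0 → 2 → 0: weight = 13, length = 2, mean = 13/2 ≈ 6.500
  cycle 1 → 0 → 1: weight = 9, length = 2, mean = 9/2 ≈ 4.500
Minimum mean = 1.000, attained e.g. along the cycle 1 → 1 with weight 1 and length 1. So λ(A) = 1/1 = 1.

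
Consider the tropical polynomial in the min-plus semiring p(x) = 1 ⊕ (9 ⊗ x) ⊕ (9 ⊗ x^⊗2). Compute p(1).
p(1) = 1

A tropical monomial a ⊗ x^⊗i evaluates to a + i · x. Evaluating each term at x = 1:
  Term 0 contributes 1 + 0 · 1 = 1
  Term 1 contributes 9 + 1 · 1 = 10
  Term 2 contributes 9 + 2 · 1 = 11
p(1) = ⊕ of these = min[1, 10, 11] = 1.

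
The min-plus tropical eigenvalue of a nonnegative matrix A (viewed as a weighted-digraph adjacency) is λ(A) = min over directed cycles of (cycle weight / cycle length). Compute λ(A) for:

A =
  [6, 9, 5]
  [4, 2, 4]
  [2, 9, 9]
λ(A) = 2

Enumerate directed cycles and compute their means (weight / length). Sample:
  cycle 0 → 0: weight = 6, length = 1, mean = 6/1 ≈ 6.000
  cycle 1 → 1: weight = 2, length = 1, mean = 2/1 ≈ 2.000
  cycle 2 → 2: weight = 9, length = 1, mean = 9/1 ≈ 9.000
  cycle 0 → 1 → 0: weight = 13, length = 2, mean = 13/2 ≈ 6.500
  cycle 0 → 2 → 0: weight = 7, length = 2, mean = 7/2 ≈ 3.500
  cycle 1 → 0 → 1: weight = 13, length = 2, mean = 13/2 ≈ 6.500
Minimum mean = 2.000, attained e.g. along the cycle 1 → 1 with weight 2 and length 1. So λ(A) = 2/1 = 2.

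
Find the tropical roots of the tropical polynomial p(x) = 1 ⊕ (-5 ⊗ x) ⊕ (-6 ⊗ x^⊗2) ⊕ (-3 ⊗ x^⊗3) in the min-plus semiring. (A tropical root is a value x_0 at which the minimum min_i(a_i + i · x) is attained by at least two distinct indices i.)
Roots: {-3, 1, 6}

Each tropical root is a break point of the lower envelope of the lines y = a_i + i · x (there are 4 lines, with slopes 0, 1, ..., 3). Only the lines that attain the minimum somewhere contribute to roots; other lines are dominated. Here the surviving (envelope) indices are i = 3, i = 2, i = 1, i = 0.
Intersections between consecutive envelope lines give the roots: for adjacent envelope indices i < j the intersection is x = (a_i − a_j) / (j − i). Reading off the sorted break points: {-3, 1, 6}.
Verification: at each break x_0, at least two indices attain the minimum of min_i(a_i + i · x_0).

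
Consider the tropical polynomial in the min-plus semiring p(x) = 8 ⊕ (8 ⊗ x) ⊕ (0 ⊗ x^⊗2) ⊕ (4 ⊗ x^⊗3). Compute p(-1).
p(-1) = -2

A tropical monomial a ⊗ x^⊗i evaluates to a + i · x. Evaluating each term at x = -1:
  Term 0 contributes 8 + 0 · -1 = 8
  Term 1 contributes 8 + 1 · -1 = 7
  Term 2 contributes 0 + 2 · -1 = -2
  Term 3 contributes 4 + 3 · -1 = 1
p(-1) = ⊕ of these = min[8, 7, -2, 1] = -2.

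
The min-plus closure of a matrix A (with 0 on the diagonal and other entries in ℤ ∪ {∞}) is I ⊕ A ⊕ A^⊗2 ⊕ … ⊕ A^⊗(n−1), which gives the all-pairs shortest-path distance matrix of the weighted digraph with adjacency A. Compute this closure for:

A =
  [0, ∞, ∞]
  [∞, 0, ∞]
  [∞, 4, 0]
Closure =
  [0, ∞, ∞]
  [∞, 0, ∞]
  [∞, 4, 0]

This is the Floyd-Warshall all-pairs shortest-path computation. For each intermediate vertex k = 0, 1, …, 2, update dist[i][j] ← min(dist[i][j], dist[i][k] + dist[k][j]). The final matrix gives, for each (i, j), the minimum total weight of any directed path from i to j (possibly empty when i = j).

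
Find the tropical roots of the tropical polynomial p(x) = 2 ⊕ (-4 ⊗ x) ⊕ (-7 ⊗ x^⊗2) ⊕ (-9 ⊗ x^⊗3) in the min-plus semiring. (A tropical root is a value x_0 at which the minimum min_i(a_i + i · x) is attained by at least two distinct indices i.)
Roots: {2, 3, 6}

Each tropical root is a break point of the lower envelope of the lines y = a_i + i · x (there are 4 lines, with slopes 0, 1, ..., 3). Only the lines that attain the minimum somewhere contribute to roots; other lines are dominated. Here the surviving (envelope) indices are i = 3, i = 2, i = 1, i = 0.
Intersections between consecutive envelope lines give the roots: for adjacent envelope indices i < j the intersection is x = (a_i − a_j) / (j − i). Reading off the sorted break points: {2, 3, 6}.
Verification: at each break x_0, at least two indices attain the minimum of min_i(a_i + i · x_0).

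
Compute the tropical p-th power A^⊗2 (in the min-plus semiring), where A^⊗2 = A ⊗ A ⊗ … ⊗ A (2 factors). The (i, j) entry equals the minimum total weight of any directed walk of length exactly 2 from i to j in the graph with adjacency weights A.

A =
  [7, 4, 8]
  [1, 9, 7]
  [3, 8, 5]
A^⊗2 =
  [5, 11, 11]
  [8, 5, 9]
  [8, 7, 10]

Each entry (A^⊗2)_ij equals the minimum over all length-2 walks i = v_0 → v_1 → … → v_2 = j of Σ_t A[v_t][v_{t+1}]. For example, for (i, j) = (0, 2) we minimise over 3 possible intermediate vertex sequences; the minimum is 11, attained along the walk 0 → 1 → 2.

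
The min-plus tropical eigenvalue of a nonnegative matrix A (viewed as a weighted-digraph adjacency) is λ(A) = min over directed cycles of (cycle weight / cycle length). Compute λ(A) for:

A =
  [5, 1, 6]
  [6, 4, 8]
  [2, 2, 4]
λ(A) = 7/2

Enumerate directed cycles and compute their means (weight / length). Sample:
  cycle 0 → 0: weight = 5, length = 1, mean = 5/1 ≈ 5.000
  cycle 1 → 1: weight = 4, length = 1, mean = 4/1 ≈ 4.000
  cycle 2 → 2: weight = 4, length = 1, mean = 4/1 ≈ 4.000
  cycle 0 → 1 → 0: weight = 7, length = 2, mean = 7/2 ≈ 3.500
  cycle 0 → 2 → 0: weight = 8, length = 2, mean = 8/2 ≈ 4.000
  cycle 1 → 0 → 1: weight = 7, length = 2, mean = 7/2 ≈ 3.500
Minimum mean = 3.500, attained e.g. along the cycle 0 → 1 → 0 with weight 7 and length 2. So λ(A) = 7/2 = 7/2.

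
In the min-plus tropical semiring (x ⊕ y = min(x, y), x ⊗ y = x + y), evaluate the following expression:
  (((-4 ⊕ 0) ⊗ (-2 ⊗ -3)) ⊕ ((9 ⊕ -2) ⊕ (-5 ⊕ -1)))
(((-4 ⊕ 0) ⊗ (-2 ⊗ -3)) ⊕ ((9 ⊕ -2) ⊕ (-5 ⊕ -1))) = -9

Expand innermost to outermost. Recall ⊕ takes the minimum of its arguments and ⊗ takes their sum. Working out the expression (((-4 ⊕ 0) ⊗ (-2 ⊗ -3)) ⊕ ((9 ⊕ -2) ⊕ (-5 ⊕ -1))) gives -9.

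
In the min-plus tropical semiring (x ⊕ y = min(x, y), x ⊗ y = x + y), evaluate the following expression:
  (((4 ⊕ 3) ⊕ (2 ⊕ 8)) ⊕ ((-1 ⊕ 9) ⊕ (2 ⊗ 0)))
(((4 ⊕ 3) ⊕ (2 ⊕ 8)) ⊕ ((-1 ⊕ 9) ⊕ (2 ⊗ 0))) = -1

Expand innermost to outermost. Recall ⊕ takes the minimum of its arguments and ⊗ takes their sum. Working out the expression (((4 ⊕ 3) ⊕ (2 ⊕ 8)) ⊕ ((-1 ⊕ 9) ⊕ (2 ⊗ 0))) gives -1.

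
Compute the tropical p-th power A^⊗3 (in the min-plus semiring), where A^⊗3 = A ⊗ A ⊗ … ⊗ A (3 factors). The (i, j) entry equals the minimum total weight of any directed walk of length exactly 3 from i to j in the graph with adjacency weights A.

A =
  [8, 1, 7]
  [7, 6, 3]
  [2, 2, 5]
A^⊗3 =
  [6, 6, 9]
  [10, 6, 8]
  [7, 7, 6]

Each entry (A^⊗3)_ij equals the minimum over all length-3 walks i = v_0 → v_1 → … → v_3 = j of Σ_t A[v_t][v_{t+1}]. For example, for (i, j) = (0, 2) we minimise over 9 possible intermediate vertex sequences; the minimum is 9, attained along the walk 0 → 1 → 2 → 2.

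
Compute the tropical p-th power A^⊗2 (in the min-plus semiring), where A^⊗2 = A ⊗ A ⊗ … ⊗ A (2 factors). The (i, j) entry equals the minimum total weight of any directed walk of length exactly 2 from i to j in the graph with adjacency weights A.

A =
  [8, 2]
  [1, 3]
A^⊗2 =
  [3, 5]
  [4, 3]

Each entry (A^⊗2)_ij equals the minimum over all length-2 walks i = v_0 → v_1 → … → v_2 = j of Σ_t A[v_t][v_{t+1}]. For example, for (i, j) = (0, 1) we minimise over 2 possible intermediate vertex sequences; the minimum is 5, attained along the walk 0 → 1 → 1.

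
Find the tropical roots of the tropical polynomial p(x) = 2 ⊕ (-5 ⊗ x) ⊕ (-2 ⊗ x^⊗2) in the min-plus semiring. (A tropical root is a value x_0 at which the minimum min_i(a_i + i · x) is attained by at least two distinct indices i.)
Roots: {-3, 7}

Each tropical root is a break point of the lower envelope of the lines y = a_i + i · x (there are 3 lines, with slopes 0, 1, ..., 2). Only the lines that attain the minimum somewhere contribute to roots; other lines are dominated. Here the surviving (envelope) indices are i = 2, i = 1, i = 0.
Intersections between consecutive envelope lines give the roots: for adjacent envelope indices i < j the intersection is x = (a_i − a_j) / (j − i). Reading off the sorted break points: {-3, 7}.
Verification: at each break x_0, at least two indices attain the minimum of min_i(a_i + i · x_0).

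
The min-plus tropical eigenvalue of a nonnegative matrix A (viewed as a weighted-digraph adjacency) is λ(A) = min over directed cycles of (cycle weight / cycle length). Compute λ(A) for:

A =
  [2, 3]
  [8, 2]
λ(A) = 2

Enumerate directed cycles and compute their means (weight / length). Sample:
  cycle 0 → 0: weight = 2, length = 1, mean = 2/1 ≈ 2.000
  cycle 1 → 1: weight = 2, length = 1, mean = 2/1 ≈ 2.000
  cycle 0 → 1 → 0: weight = 11, length = 2, mean = 11/2 ≈ 5.500
  cycle 1 → 0 → 1: weight = 11, length = 2, mean = 11/2 ≈ 5.500
Minimum mean = 2.000, attained e.g. along the cycle 0 → 0 with weight 2 and length 1. So λ(A) = 2/1 = 2.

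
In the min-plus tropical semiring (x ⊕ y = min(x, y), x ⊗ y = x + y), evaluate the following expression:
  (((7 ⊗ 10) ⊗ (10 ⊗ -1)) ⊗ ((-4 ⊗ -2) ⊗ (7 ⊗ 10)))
(((7 ⊗ 10) ⊗ (10 ⊗ -1)) ⊗ ((-4 ⊗ -2) ⊗ (7 ⊗ 10))) = 37

Expand innermost to outermost. Recall ⊕ takes the minimum of its arguments and ⊗ takes their sum. Working out the expression (((7 ⊗ 10) ⊗ (10 ⊗ -1)) ⊗ ((-4 ⊗ -2) ⊗ (7 ⊗ 10))) gives 37.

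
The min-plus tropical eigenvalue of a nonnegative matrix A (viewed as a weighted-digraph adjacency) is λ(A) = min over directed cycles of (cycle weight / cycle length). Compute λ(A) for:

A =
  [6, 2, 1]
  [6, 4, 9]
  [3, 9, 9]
λ(A) = 2

Enumerate directed cycles and compute their means (weight / length). Sample:
  cycle 0 → 0: weight = 6, length = 1, mean = 6/1 ≈ 6.000
  cycle 1 → 1: weight = 4, length = 1, mean = 4/1 ≈ 4.000
  cycle 2 → 2: weight = 9, length = 1, mean = 9/1 ≈ 9.000
  cycle 0 → 1 → 0: weight = 8, length = 2, mean = 8/2 ≈ 4.000
  cycle 0 → 2 → 0: weight = 4, length = 2, mean = 4/2 ≈ 2.000
  cycle 1 → 0 → 1: weight = 8, length = 2, mean = 8/2 ≈ 4.000
Minimum mean = 2.000, attained e.g. along the cycle 0 → 2 → 0 with weight 4 and length 2. So λ(A) = 4/2 = 2.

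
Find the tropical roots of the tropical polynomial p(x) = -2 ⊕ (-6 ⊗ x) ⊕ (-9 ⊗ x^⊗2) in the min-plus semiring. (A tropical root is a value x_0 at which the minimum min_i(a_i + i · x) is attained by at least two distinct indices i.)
Roots: {3, 4}

Each tropical root is a break point of the lower envelope of the lines y = a_i + i · x (there are 3 lines, with slopes 0, 1, ..., 2). Only the lines that attain the minimum somewhere contribute to roots; other lines are dominated. Here the surviving (envelope) indices are i = 2, i = 1, i = 0.
Intersections between consecutive envelope lines give the roots: for adjacent envelope indices i < j the intersection is x = (a_i − a_j) / (j − i). Reading off the sorted break points: {3, 4}.
Verification: at each break x_0, at least two indices attain the minimum of min_i(a_i + i · x_0).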